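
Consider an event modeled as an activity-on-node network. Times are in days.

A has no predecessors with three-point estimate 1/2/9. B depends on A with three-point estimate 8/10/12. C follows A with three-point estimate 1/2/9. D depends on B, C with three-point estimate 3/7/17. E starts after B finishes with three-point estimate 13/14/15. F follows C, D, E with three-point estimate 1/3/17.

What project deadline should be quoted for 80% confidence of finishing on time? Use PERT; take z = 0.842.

te_A = (1 + 4·2 + 9)/6 = 18/6 = 3; σ²_A = ((9−1)/6)² = 1.778
te_B = (8 + 4·10 + 12)/6 = 60/6 = 10; σ²_B = ((12−8)/6)² = 0.444
te_C = (1 + 4·2 + 9)/6 = 18/6 = 3; σ²_C = ((9−1)/6)² = 1.778
te_D = (3 + 4·7 + 17)/6 = 48/6 = 8; σ²_D = ((17−3)/6)² = 5.444
te_E = (13 + 4·14 + 15)/6 = 84/6 = 14; σ²_E = ((15−13)/6)² = 0.111
te_F = (1 + 4·3 + 17)/6 = 30/6 = 5; σ²_F = ((17−1)/6)² = 7.111

Forward pass:
ES_A = 0; EF_A = 3
ES_B = 3; EF_B = 3+10 = 13
ES_C = 3; EF_C = 3+3 = 6
ES_D = max(EF_B=13, EF_C=6) = 13; EF_D = 13+8 = 21
ES_E = 13; EF_E = 13+14 = 27
ES_F = max(EF_C=6, EF_D=21, EF_E=27) = 27; EF_F = 27+5 = 32
Expected project duration μ = 32 days. Critical path: A → B → E → F.

Variance along critical path = 1.778 + 0.444 + 0.111 + 7.111 = 9.444; σ = 3.073 days.
D = μ + z·σ = 32 + 0.842·3.073 = 34.6 days

34.6 days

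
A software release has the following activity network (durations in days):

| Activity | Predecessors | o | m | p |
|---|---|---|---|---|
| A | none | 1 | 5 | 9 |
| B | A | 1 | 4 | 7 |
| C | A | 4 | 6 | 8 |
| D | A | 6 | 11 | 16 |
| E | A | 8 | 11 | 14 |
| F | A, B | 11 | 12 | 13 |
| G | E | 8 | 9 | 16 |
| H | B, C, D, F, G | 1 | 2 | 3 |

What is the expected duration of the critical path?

te_A = (1 + 4·5 + 9)/6 = 30/6 = 5
te_B = (1 + 4·4 + 7)/6 = 24/6 = 4
te_C = (4 + 4·6 + 8)/6 = 36/6 = 6
te_D = (6 + 4·11 + 16)/6 = 66/6 = 11
te_E = (8 + 4·11 + 14)/6 = 66/6 = 11
te_F = (11 + 4·12 + 13)/6 = 72/6 = 12
te_G = (8 + 4·9 + 16)/6 = 60/6 = 10
te_H = (1 + 4·2 + 3)/6 = 12/6 = 2

Forward pass:
ES_A = 0; EF_A = 5
ES_B = 5; EF_B = 5+4 = 9
ES_C = 5; EF_C = 5+6 = 11
ES_D = 5; EF_D = 5+11 = 16
ES_E = 5; EF_E = 5+11 = 16
ES_F = max(EF_A=5, EF_B=9) = 9; EF_F = 9+12 = 21
ES_G = 16; EF_G = 16+10 = 26
ES_H = max(EF_B=9, EF_C=11, EF_D=16, EF_F=21, EF_G=26) = 26; EF_H = 26+2 = 28
Expected project duration μ = 28 days. Critical path: A → E → G → H.

28 days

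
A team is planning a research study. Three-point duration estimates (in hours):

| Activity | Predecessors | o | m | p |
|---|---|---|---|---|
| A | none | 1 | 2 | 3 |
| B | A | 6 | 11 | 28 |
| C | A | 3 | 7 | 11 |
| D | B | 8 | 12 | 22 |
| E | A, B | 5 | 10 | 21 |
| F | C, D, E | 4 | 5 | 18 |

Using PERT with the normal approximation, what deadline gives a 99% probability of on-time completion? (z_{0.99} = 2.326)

te_A = (1 + 4·2 + 3)/6 = 12/6 = 2; σ²_A = ((3−1)/6)² = 0.111
te_B = (6 + 4·11 + 28)/6 = 78/6 = 13; σ²_B = ((28−6)/6)² = 13.444
te_C = (3 + 4·7 + 11)/6 = 42/6 = 7; σ²_C = ((11−3)/6)² = 1.778
te_D = (8 + 4·12 + 22)/6 = 78/6 = 13; σ²_D = ((22−8)/6)² = 5.444
te_E = (5 + 4·10 + 21)/6 = 66/6 = 11; σ²_E = ((21−5)/6)² = 7.111
te_F = (4 + 4·5 + 18)/6 = 42/6 = 7; σ²_F = ((18−4)/6)² = 5.444

Forward pass:
ES_A = 0; EF_A = 2
ES_B = 2; EF_B = 2+13 = 15
ES_C = 2; EF_C = 2+7 = 9
ES_D = 15; EF_D = 15+13 = 28
ES_E = max(EF_A=2, EF_B=15) = 15; EF_E = 15+11 = 26
ES_F = max(EF_C=9, EF_D=28, EF_E=26) = 28; EF_F = 28+7 = 35
Expected project duration μ = 35 hours. Critical path: A → B → D → F.

Variance along critical path = 0.111 + 13.444 + 5.444 + 5.444 = 24.444; σ = 4.944 hours.
D = μ + z·σ = 35 + 2.326·4.944 = 46.5 hours

46.5 hours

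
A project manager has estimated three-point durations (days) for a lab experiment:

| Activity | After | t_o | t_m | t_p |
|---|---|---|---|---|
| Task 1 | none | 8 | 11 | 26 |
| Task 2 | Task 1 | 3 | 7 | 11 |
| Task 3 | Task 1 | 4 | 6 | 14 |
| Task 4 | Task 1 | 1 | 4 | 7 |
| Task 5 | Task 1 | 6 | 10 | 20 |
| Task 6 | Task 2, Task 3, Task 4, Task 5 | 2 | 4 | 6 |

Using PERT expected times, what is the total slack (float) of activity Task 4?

te_Task 1 = (8 + 4·11 + 26)/6 = 78/6 = 13
te_Task 2 = (3 + 4·7 + 11)/6 = 42/6 = 7
te_Task 3 = (4 + 4·6 + 14)/6 = 42/6 = 7
te_Task 4 = (1 + 4·4 + 7)/6 = 24/6 = 4
te_Task 5 = (6 + 4·10 + 20)/6 = 66/6 = 11
te_Task 6 = (2 + 4·4 + 6)/6 = 24/6 = 4

Forward pass:
ES_Task 1 = 0; EF_Task 1 = 13
ES_Task 2 = 13; EF_Task 2 = 13+7 = 20
ES_Task 3 = 13; EF_Task 3 = 13+7 = 20
ES_Task 4 = 13; EF_Task 4 = 13+4 = 17
ES_Task 5 = 13; EF_Task 5 = 13+11 = 24
ES_Task 6 = max(EF_Task 2=20, EF_Task 3=20, EF_Task 4=17, EF_Task 5=24) = 24; EF_Task 6 = 24+4 = 28
Expected project duration μ = 28 days. Critical path: Task 1 → Task 5 → Task 6.

Backward pass:
LF_Task 6 = 28; LS_Task 6 = 28−4 = 24
LF_Task 5 = LS_Task 6 = 24; LS_Task 5 = 24−11 = 13
LF_Task 4 = LS_Task 6 = 24; LS_Task 4 = 24−4 = 20
LF_Task 3 = LS_Task 6 = 24; LS_Task 3 = 24−7 = 17
LF_Task 2 = LS_Task 6 = 24; LS_Task 2 = 24−7 = 17
LF_Task 1 = min(LS_Task 2=17, LS_Task 3=17, LS_Task 4=20, LS_Task 5=13) = 13; LS_Task 1 = 13−13 = 0
Slack_Task 4 = LS_Task 4 − ES_Task 4 = 20 − 13 = 7

7 days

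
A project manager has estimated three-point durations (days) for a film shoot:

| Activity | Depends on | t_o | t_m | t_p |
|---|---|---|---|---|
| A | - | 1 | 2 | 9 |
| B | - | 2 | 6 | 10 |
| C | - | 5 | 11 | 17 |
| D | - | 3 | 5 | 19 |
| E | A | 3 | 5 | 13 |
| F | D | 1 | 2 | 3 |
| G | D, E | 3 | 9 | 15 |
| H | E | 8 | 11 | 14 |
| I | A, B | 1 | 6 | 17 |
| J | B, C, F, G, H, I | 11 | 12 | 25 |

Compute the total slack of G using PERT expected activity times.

te_A = (1 + 4·2 + 9)/6 = 18/6 = 3
te_B = (2 + 4·6 + 10)/6 = 36/6 = 6
te_C = (5 + 4·11 + 17)/6 = 66/6 = 11
te_D = (3 + 4·5 + 19)/6 = 42/6 = 7
te_E = (3 + 4·5 + 13)/6 = 36/6 = 6
te_F = (1 + 4·2 + 3)/6 = 12/6 = 2
te_G = (3 + 4·9 + 15)/6 = 54/6 = 9
te_H = (8 + 4·11 + 14)/6 = 66/6 = 11
te_I = (1 + 4·6 + 17)/6 = 42/6 = 7
te_J = (11 + 4·12 + 25)/6 = 84/6 = 14

Forward pass:
ES_A = 0; EF_A = 3
ES_B = 0; EF_B = 6
ES_C = 0; EF_C = 11
ES_D = 0; EF_D = 7
ES_E = 3; EF_E = 3+6 = 9
ES_F = 7; EF_F = 7+2 = 9
ES_G = max(EF_D=7, EF_E=9) = 9; EF_G = 9+9 = 18
ES_H = 9; EF_H = 9+11 = 20
ES_I = max(EF_A=3, EF_B=6) = 6; EF_I = 6+7 = 13
ES_J = max(EF_B=6, EF_C=11, EF_F=9, EF_G=18, EF_H=20, EF_I=13) = 20; EF_J = 20+14 = 34
Expected project duration μ = 34 days. Critical path: A → E → H → J.

Backward pass:
LF_J = 34; LS_J = 34−14 = 20
LF_I = LS_J = 20; LS_I = 20−7 = 13
LF_H = LS_J = 20; LS_H = 20−11 = 9
LF_G = LS_J = 20; LS_G = 20−9 = 11
LF_F = LS_J = 20; LS_F = 20−2 = 18
LF_E = min(LS_G=11, LS_H=9) = 9; LS_E = 9−6 = 3
LF_D = min(LS_F=18, LS_G=11) = 11; LS_D = 11−7 = 4
LF_C = LS_J = 20; LS_C = 20−11 = 9
LF_B = min(LS_I=13, LS_J=20) = 13; LS_B = 13−6 = 7
LF_A = min(LS_E=3, LS_I=13) = 3; LS_A = 3−3 = 0
Slack_G = LS_G − ES_G = 11 − 9 = 2

2 days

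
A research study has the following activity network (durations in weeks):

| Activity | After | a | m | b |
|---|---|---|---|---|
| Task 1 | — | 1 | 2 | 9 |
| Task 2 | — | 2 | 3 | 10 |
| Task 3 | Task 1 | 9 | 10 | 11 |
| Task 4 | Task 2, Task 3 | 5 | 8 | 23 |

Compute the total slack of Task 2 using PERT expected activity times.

9 weeks

te_Task 1 = (1 + 4·2 + 9)/6 = 18/6 = 3
te_Task 2 = (2 + 4·3 + 10)/6 = 24/6 = 4
te_Task 3 = (9 + 4·10 + 11)/6 = 60/6 = 10
te_Task 4 = (5 + 4·8 + 23)/6 = 60/6 = 10

Forward pass:
ES_Task 1 = 0; EF_Task 1 = 3
ES_Task 2 = 0; EF_Task 2 = 4
ES_Task 3 = 3; EF_Task 3 = 3+10 = 13
ES_Task 4 = max(EF_Task 2=4, EF_Task 3=13) = 13; EF_Task 4 = 13+10 = 23
Expected project duration μ = 23 weeks. Critical path: Task 1 → Task 3 → Task 4.

Backward pass:
LF_Task 4 = 23; LS_Task 4 = 23−10 = 13
LF_Task 3 = LS_Task 4 = 13; LS_Task 3 = 13−10 = 3
LF_Task 2 = LS_Task 4 = 13; LS_Task 2 = 13−4 = 9
LF_Task 1 = LS_Task 3 = 3; LS_Task 1 = 3−3 = 0
Slack_Task 2 = LS_Task 2 − ES_Task 2 = 9 − 0 = 9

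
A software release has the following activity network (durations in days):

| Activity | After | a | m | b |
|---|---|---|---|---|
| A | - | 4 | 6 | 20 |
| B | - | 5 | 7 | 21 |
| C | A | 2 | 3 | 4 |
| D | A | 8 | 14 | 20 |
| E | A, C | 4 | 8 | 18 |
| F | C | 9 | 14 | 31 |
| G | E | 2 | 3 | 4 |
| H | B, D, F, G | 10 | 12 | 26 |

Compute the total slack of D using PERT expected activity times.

te_A = (4 + 4·6 + 20)/6 = 48/6 = 8
te_B = (5 + 4·7 + 21)/6 = 54/6 = 9
te_C = (2 + 4·3 + 4)/6 = 18/6 = 3
te_D = (8 + 4·14 + 20)/6 = 84/6 = 14
te_E = (4 + 4·8 + 18)/6 = 54/6 = 9
te_F = (9 + 4·14 + 31)/6 = 96/6 = 16
te_G = (2 + 4·3 + 4)/6 = 18/6 = 3
te_H = (10 + 4·12 + 26)/6 = 84/6 = 14

Forward pass:
ES_A = 0; EF_A = 8
ES_B = 0; EF_B = 9
ES_C = 8; EF_C = 8+3 = 11
ES_D = 8; EF_D = 8+14 = 22
ES_E = max(EF_A=8, EF_C=11) = 11; EF_E = 11+9 = 20
ES_F = 11; EF_F = 11+16 = 27
ES_G = 20; EF_G = 20+3 = 23
ES_H = max(EF_B=9, EF_D=22, EF_F=27, EF_G=23) = 27; EF_H = 27+14 = 41
Expected project duration μ = 41 days. Critical path: A → C → F → H.

Backward pass:
LF_H = 41; LS_H = 41−14 = 27
LF_G = LS_H = 27; LS_G = 27−3 = 24
LF_F = LS_H = 27; LS_F = 27−16 = 11
LF_E = LS_G = 24; LS_E = 24−9 = 15
LF_D = LS_H = 27; LS_D = 27−14 = 13
LF_C = min(LS_E=15, LS_F=11) = 11; LS_C = 11−3 = 8
LF_B = LS_H = 27; LS_B = 27−9 = 18
LF_A = min(LS_C=8, LS_D=13, LS_E=15) = 8; LS_A = 8−8 = 0
Slack_D = LS_D − ES_D = 13 − 8 = 5

5 days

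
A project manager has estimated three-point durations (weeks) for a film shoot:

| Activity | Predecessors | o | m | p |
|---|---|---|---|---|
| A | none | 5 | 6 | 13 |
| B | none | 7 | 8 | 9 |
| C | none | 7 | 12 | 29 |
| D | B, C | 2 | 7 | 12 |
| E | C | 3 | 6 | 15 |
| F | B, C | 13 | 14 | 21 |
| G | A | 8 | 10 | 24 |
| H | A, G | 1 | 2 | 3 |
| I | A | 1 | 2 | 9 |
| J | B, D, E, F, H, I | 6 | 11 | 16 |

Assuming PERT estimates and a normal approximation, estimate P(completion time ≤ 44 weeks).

0.827

te_A = (5 + 4·6 + 13)/6 = 42/6 = 7; σ²_A = ((13−5)/6)² = 1.778
te_B = (7 + 4·8 + 9)/6 = 48/6 = 8; σ²_B = ((9−7)/6)² = 0.111
te_C = (7 + 4·12 + 29)/6 = 84/6 = 14; σ²_C = ((29−7)/6)² = 13.444
te_D = (2 + 4·7 + 12)/6 = 42/6 = 7; σ²_D = ((12−2)/6)² = 2.778
te_E = (3 + 4·6 + 15)/6 = 42/6 = 7; σ²_E = ((15−3)/6)² = 4.000
te_F = (13 + 4·14 + 21)/6 = 90/6 = 15; σ²_F = ((21−13)/6)² = 1.778
te_G = (8 + 4·10 + 24)/6 = 72/6 = 12; σ²_G = ((24−8)/6)² = 7.111
te_H = (1 + 4·2 + 3)/6 = 12/6 = 2; σ²_H = ((3−1)/6)² = 0.111
te_I = (1 + 4·2 + 9)/6 = 18/6 = 3; σ²_I = ((9−1)/6)² = 1.778
te_J = (6 + 4·11 + 16)/6 = 66/6 = 11; σ²_J = ((16−6)/6)² = 2.778

Forward pass:
ES_A = 0; EF_A = 7
ES_B = 0; EF_B = 8
ES_C = 0; EF_C = 14
ES_D = max(EF_B=8, EF_C=14) = 14; EF_D = 14+7 = 21
ES_E = 14; EF_E = 14+7 = 21
ES_F = max(EF_B=8, EF_C=14) = 14; EF_F = 14+15 = 29
ES_G = 7; EF_G = 7+12 = 19
ES_H = max(EF_A=7, EF_G=19) = 19; EF_H = 19+2 = 21
ES_I = 7; EF_I = 7+3 = 10
ES_J = max(EF_B=8, EF_D=21, EF_E=21, EF_F=29, EF_H=21, EF_I=10) = 29; EF_J = 29+11 = 40
Expected project duration μ = 40 weeks. Critical path: C → F → J.

Variance along critical path = 13.444 + 1.778 + 2.778 = 18.000; σ = √18.000 = 4.243 weeks.
Z = (44 − 40) / 4.243 = 0.943
P(T ≤ 44) = Φ(0.943) ≈ 0.827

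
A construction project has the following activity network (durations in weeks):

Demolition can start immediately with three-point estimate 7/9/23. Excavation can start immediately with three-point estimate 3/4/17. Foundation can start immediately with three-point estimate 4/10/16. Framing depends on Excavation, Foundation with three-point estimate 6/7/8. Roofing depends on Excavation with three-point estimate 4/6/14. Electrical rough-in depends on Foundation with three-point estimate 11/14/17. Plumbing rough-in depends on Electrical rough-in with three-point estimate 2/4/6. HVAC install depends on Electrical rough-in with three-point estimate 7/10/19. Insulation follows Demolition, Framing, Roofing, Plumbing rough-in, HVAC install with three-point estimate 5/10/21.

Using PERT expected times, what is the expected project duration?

46 weeks

te_Demolition = (7 + 4·9 + 23)/6 = 66/6 = 11
te_Excavation = (3 + 4·4 + 17)/6 = 36/6 = 6
te_Foundation = (4 + 4·10 + 16)/6 = 60/6 = 10
te_Framing = (6 + 4·7 + 8)/6 = 42/6 = 7
te_Roofing = (4 + 4·6 + 14)/6 = 42/6 = 7
te_Electrical rough-in = (11 + 4·14 + 17)/6 = 84/6 = 14
te_Plumbing rough-in = (2 + 4·4 + 6)/6 = 24/6 = 4
te_HVAC install = (7 + 4·10 + 19)/6 = 66/6 = 11
te_Insulation = (5 + 4·10 + 21)/6 = 66/6 = 11

Forward pass:
ES_Demolition = 0; EF_Demolition = 11
ES_Excavation = 0; EF_Excavation = 6
ES_Foundation = 0; EF_Foundation = 10
ES_Framing = max(EF_Excavation=6, EF_Foundation=10) = 10; EF_Framing = 10+7 = 17
ES_Roofing = 6; EF_Roofing = 6+7 = 13
ES_Electrical rough-in = 10; EF_Electrical rough-in = 10+14 = 24
ES_Plumbing rough-in = 24; EF_Plumbing rough-in = 24+4 = 28
ES_HVAC install = 24; EF_HVAC install = 24+11 = 35
ES_Insulation = max(EF_Demolition=11, EF_Framing=17, EF_Roofing=13, EF_Plumbing rough-in=28, EF_HVAC install=35) = 35; EF_Insulation = 35+11 = 46
Expected project duration μ = 46 weeks. Critical path: Foundation → Electrical rough-in → HVAC install → Insulation.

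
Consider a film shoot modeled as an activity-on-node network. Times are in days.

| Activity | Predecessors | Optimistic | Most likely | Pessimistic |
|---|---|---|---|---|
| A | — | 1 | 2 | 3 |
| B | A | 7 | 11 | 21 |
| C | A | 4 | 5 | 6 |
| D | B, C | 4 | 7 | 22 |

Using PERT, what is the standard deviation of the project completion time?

3.82 days

te_A = (1 + 4·2 + 3)/6 = 12/6 = 2; σ²_A = ((3−1)/6)² = 0.111
te_B = (7 + 4·11 + 21)/6 = 72/6 = 12; σ²_B = ((21−7)/6)² = 5.444
te_C = (4 + 4·5 + 6)/6 = 30/6 = 5; σ²_C = ((6−4)/6)² = 0.111
te_D = (4 + 4·7 + 22)/6 = 54/6 = 9; σ²_D = ((22−4)/6)² = 9.000

Forward pass:
ES_A = 0; EF_A = 2
ES_B = 2; EF_B = 2+12 = 14
ES_C = 2; EF_C = 2+5 = 7
ES_D = max(EF_B=14, EF_C=7) = 14; EF_D = 14+9 = 23
Expected project duration μ = 23 days. Critical path: A → B → D.

Variance along critical path = 0.111 + 5.444 + 9.000 = 14.556
σ = √14.556 = 3.815 days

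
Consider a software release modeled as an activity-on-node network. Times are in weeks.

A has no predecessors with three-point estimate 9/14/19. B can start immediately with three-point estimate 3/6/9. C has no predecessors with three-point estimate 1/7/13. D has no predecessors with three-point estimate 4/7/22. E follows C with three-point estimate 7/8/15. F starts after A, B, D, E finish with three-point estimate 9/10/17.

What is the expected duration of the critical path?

te_A = (9 + 4·14 + 19)/6 = 84/6 = 14
te_B = (3 + 4·6 + 9)/6 = 36/6 = 6
te_C = (1 + 4·7 + 13)/6 = 42/6 = 7
te_D = (4 + 4·7 + 22)/6 = 54/6 = 9
te_E = (7 + 4·8 + 15)/6 = 54/6 = 9
te_F = (9 + 4·10 + 17)/6 = 66/6 = 11

Forward pass:
ES_A = 0; EF_A = 14
ES_B = 0; EF_B = 6
ES_C = 0; EF_C = 7
ES_D = 0; EF_D = 9
ES_E = 7; EF_E = 7+9 = 16
ES_F = max(EF_A=14, EF_B=6, EF_D=9, EF_E=16) = 16; EF_F = 16+11 = 27
Expected project duration μ = 27 weeks. Critical path: C → E → F.

27 weeks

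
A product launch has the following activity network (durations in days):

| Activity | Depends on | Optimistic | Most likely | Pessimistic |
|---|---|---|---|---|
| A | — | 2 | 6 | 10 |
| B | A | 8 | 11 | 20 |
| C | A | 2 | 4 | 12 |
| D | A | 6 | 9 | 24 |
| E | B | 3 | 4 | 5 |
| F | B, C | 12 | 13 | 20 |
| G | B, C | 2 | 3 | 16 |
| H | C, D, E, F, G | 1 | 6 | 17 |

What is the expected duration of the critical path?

te_A = (2 + 4·6 + 10)/6 = 36/6 = 6
te_B = (8 + 4·11 + 20)/6 = 72/6 = 12
te_C = (2 + 4·4 + 12)/6 = 30/6 = 5
te_D = (6 + 4·9 + 24)/6 = 66/6 = 11
te_E = (3 + 4·4 + 5)/6 = 24/6 = 4
te_F = (12 + 4·13 + 20)/6 = 84/6 = 14
te_G = (2 + 4·3 + 16)/6 = 30/6 = 5
te_H = (1 + 4·6 + 17)/6 = 42/6 = 7

Forward pass:
ES_A = 0; EF_A = 6
ES_B = 6; EF_B = 6+12 = 18
ES_C = 6; EF_C = 6+5 = 11
ES_D = 6; EF_D = 6+11 = 17
ES_E = 18; EF_E = 18+4 = 22
ES_F = max(EF_B=18, EF_C=11) = 18; EF_F = 18+14 = 32
ES_G = max(EF_B=18, EF_C=11) = 18; EF_G = 18+5 = 23
ES_H = max(EF_C=11, EF_D=17, EF_E=22, EF_F=32, EF_G=23) = 32; EF_H = 32+7 = 39
Expected project duration μ = 39 days. Critical path: A → B → F → H.

39 days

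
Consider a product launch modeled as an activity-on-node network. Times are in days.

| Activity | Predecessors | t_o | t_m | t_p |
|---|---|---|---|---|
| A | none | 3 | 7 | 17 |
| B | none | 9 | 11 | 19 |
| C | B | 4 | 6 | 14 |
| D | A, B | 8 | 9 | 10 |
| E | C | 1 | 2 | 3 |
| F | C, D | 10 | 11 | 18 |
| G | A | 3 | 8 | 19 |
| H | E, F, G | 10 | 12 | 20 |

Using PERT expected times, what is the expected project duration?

te_A = (3 + 4·7 + 17)/6 = 48/6 = 8
te_B = (9 + 4·11 + 19)/6 = 72/6 = 12
te_C = (4 + 4·6 + 14)/6 = 42/6 = 7
te_D = (8 + 4·9 + 10)/6 = 54/6 = 9
te_E = (1 + 4·2 + 3)/6 = 12/6 = 2
te_F = (10 + 4·11 + 18)/6 = 72/6 = 12
te_G = (3 + 4·8 + 19)/6 = 54/6 = 9
te_H = (10 + 4·12 + 20)/6 = 78/6 = 13

Forward pass:
ES_A = 0; EF_A = 8
ES_B = 0; EF_B = 12
ES_C = 12; EF_C = 12+7 = 19
ES_D = max(EF_A=8, EF_B=12) = 12; EF_D = 12+9 = 21
ES_E = 19; EF_E = 19+2 = 21
ES_F = max(EF_C=19, EF_D=21) = 21; EF_F = 21+12 = 33
ES_G = 8; EF_G = 8+9 = 17
ES_H = max(EF_E=21, EF_F=33, EF_G=17) = 33; EF_H = 33+13 = 46
Expected project duration μ = 46 days. Critical path: B → D → F → H.

46 days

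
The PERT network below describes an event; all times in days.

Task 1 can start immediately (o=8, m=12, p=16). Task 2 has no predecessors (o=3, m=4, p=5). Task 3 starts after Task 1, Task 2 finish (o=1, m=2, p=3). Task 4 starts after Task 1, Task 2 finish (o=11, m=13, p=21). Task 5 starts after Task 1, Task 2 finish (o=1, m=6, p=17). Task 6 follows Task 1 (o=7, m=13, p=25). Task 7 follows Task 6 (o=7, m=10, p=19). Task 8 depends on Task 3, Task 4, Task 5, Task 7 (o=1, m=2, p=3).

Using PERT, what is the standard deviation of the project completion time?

3.86 days

te_Task 1 = (8 + 4·12 + 16)/6 = 72/6 = 12; σ²_Task 1 = ((16−8)/6)² = 1.778
te_Task 2 = (3 + 4·4 + 5)/6 = 24/6 = 4; σ²_Task 2 = ((5−3)/6)² = 0.111
te_Task 3 = (1 + 4·2 + 3)/6 = 12/6 = 2; σ²_Task 3 = ((3−1)/6)² = 0.111
te_Task 4 = (11 + 4·13 + 21)/6 = 84/6 = 14; σ²_Task 4 = ((21−11)/6)² = 2.778
te_Task 5 = (1 + 4·6 + 17)/6 = 42/6 = 7; σ²_Task 5 = ((17−1)/6)² = 7.111
te_Task 6 = (7 + 4·13 + 25)/6 = 84/6 = 14; σ²_Task 6 = ((25−7)/6)² = 9.000
te_Task 7 = (7 + 4·10 + 19)/6 = 66/6 = 11; σ²_Task 7 = ((19−7)/6)² = 4.000
te_Task 8 = (1 + 4·2 + 3)/6 = 12/6 = 2; σ²_Task 8 = ((3−1)/6)² = 0.111

Forward pass:
ES_Task 1 = 0; EF_Task 1 = 12
ES_Task 2 = 0; EF_Task 2 = 4
ES_Task 3 = max(EF_Task 1=12, EF_Task 2=4) = 12; EF_Task 3 = 12+2 = 14
ES_Task 4 = max(EF_Task 1=12, EF_Task 2=4) = 12; EF_Task 4 = 12+14 = 26
ES_Task 5 = max(EF_Task 1=12, EF_Task 2=4) = 12; EF_Task 5 = 12+7 = 19
ES_Task 6 = 12; EF_Task 6 = 12+14 = 26
ES_Task 7 = 26; EF_Task 7 = 26+11 = 37
ES_Task 8 = max(EF_Task 3=14, EF_Task 4=26, EF_Task 5=19, EF_Task 7=37) = 37; EF_Task 8 = 37+2 = 39
Expected project duration μ = 39 days. Critical path: Task 1 → Task 6 → Task 7 → Task 8.

Variance along critical path = 1.778 + 9.000 + 4.000 + 0.111 = 14.889
σ = √14.889 = 3.859 days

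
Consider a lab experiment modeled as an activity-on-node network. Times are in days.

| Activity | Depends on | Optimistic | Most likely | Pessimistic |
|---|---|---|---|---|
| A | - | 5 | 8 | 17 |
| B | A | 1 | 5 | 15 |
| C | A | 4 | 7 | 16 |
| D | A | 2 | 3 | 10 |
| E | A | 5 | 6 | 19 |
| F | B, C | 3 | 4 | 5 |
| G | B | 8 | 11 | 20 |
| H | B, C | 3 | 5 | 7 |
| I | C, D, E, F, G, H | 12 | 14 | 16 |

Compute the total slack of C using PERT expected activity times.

5 days

te_A = (5 + 4·8 + 17)/6 = 54/6 = 9
te_B = (1 + 4·5 + 15)/6 = 36/6 = 6
te_C = (4 + 4·7 + 16)/6 = 48/6 = 8
te_D = (2 + 4·3 + 10)/6 = 24/6 = 4
te_E = (5 + 4·6 + 19)/6 = 48/6 = 8
te_F = (3 + 4·4 + 5)/6 = 24/6 = 4
te_G = (8 + 4·11 + 20)/6 = 72/6 = 12
te_H = (3 + 4·5 + 7)/6 = 30/6 = 5
te_I = (12 + 4·14 + 16)/6 = 84/6 = 14

Forward pass:
ES_A = 0; EF_A = 9
ES_B = 9; EF_B = 9+6 = 15
ES_C = 9; EF_C = 9+8 = 17
ES_D = 9; EF_D = 9+4 = 13
ES_E = 9; EF_E = 9+8 = 17
ES_F = max(EF_B=15, EF_C=17) = 17; EF_F = 17+4 = 21
ES_G = 15; EF_G = 15+12 = 27
ES_H = max(EF_B=15, EF_C=17) = 17; EF_H = 17+5 = 22
ES_I = max(EF_C=17, EF_D=13, EF_E=17, EF_F=21, EF_G=27, EF_H=22) = 27; EF_I = 27+14 = 41
Expected project duration μ = 41 days. Critical path: A → B → G → I.

Backward pass:
LF_I = 41; LS_I = 41−14 = 27
LF_H = LS_I = 27; LS_H = 27−5 = 22
LF_G = LS_I = 27; LS_G = 27−12 = 15
LF_F = LS_I = 27; LS_F = 27−4 = 23
LF_E = LS_I = 27; LS_E = 27−8 = 19
LF_D = LS_I = 27; LS_D = 27−4 = 23
LF_C = min(LS_F=23, LS_H=22, LS_I=27) = 22; LS_C = 22−8 = 14
LF_B = min(LS_F=23, LS_G=15, LS_H=22) = 15; LS_B = 15−6 = 9
LF_A = min(LS_B=9, LS_C=14, LS_D=23, LS_E=19) = 9; LS_A = 9−9 = 0
Slack_C = LS_C − ES_C = 14 − 9 = 5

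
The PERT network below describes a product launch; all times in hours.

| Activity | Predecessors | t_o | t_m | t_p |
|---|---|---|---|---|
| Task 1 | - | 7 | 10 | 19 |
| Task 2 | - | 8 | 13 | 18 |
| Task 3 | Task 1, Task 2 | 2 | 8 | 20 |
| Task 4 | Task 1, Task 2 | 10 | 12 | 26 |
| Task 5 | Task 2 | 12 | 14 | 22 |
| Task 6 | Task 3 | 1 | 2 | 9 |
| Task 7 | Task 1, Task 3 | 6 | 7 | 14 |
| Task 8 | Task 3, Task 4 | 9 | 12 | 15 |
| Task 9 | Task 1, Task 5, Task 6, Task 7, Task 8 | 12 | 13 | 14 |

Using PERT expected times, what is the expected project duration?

52 hours

te_Task 1 = (7 + 4·10 + 19)/6 = 66/6 = 11
te_Task 2 = (8 + 4·13 + 18)/6 = 78/6 = 13
te_Task 3 = (2 + 4·8 + 20)/6 = 54/6 = 9
te_Task 4 = (10 + 4·12 + 26)/6 = 84/6 = 14
te_Task 5 = (12 + 4·14 + 22)/6 = 90/6 = 15
te_Task 6 = (1 + 4·2 + 9)/6 = 18/6 = 3
te_Task 7 = (6 + 4·7 + 14)/6 = 48/6 = 8
te_Task 8 = (9 + 4·12 + 15)/6 = 72/6 = 12
te_Task 9 = (12 + 4·13 + 14)/6 = 78/6 = 13

Forward pass:
ES_Task 1 = 0; EF_Task 1 = 11
ES_Task 2 = 0; EF_Task 2 = 13
ES_Task 3 = max(EF_Task 1=11, EF_Task 2=13) = 13; EF_Task 3 = 13+9 = 22
ES_Task 4 = max(EF_Task 1=11, EF_Task 2=13) = 13; EF_Task 4 = 13+14 = 27
ES_Task 5 = 13; EF_Task 5 = 13+15 = 28
ES_Task 6 = 22; EF_Task 6 = 22+3 = 25
ES_Task 7 = max(EF_Task 1=11, EF_Task 3=22) = 22; EF_Task 7 = 22+8 = 30
ES_Task 8 = max(EF_Task 3=22, EF_Task 4=27) = 27; EF_Task 8 = 27+12 = 39
ES_Task 9 = max(EF_Task 1=11, EF_Task 5=28, EF_Task 6=25, EF_Task 7=30, EF_Task 8=39) = 39; EF_Task 9 = 39+13 = 52
Expected project duration μ = 52 hours. Critical path: Task 2 → Task 4 → Task 8 → Task 9.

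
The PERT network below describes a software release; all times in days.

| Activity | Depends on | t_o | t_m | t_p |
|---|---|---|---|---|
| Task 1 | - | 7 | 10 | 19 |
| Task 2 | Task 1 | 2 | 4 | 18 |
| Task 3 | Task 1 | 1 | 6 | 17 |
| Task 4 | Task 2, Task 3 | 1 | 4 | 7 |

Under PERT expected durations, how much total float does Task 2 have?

te_Task 1 = (7 + 4·10 + 19)/6 = 66/6 = 11
te_Task 2 = (2 + 4·4 + 18)/6 = 36/6 = 6
te_Task 3 = (1 + 4·6 + 17)/6 = 42/6 = 7
te_Task 4 = (1 + 4·4 + 7)/6 = 24/6 = 4

Forward pass:
ES_Task 1 = 0; EF_Task 1 = 11
ES_Task 2 = 11; EF_Task 2 = 11+6 = 17
ES_Task 3 = 11; EF_Task 3 = 11+7 = 18
ES_Task 4 = max(EF_Task 2=17, EF_Task 3=18) = 18; EF_Task 4 = 18+4 = 22
Expected project duration μ = 22 days. Critical path: Task 1 → Task 3 → Task 4.

Backward pass:
LF_Task 4 = 22; LS_Task 4 = 22−4 = 18
LF_Task 3 = LS_Task 4 = 18; LS_Task 3 = 18−7 = 11
LF_Task 2 = LS_Task 4 = 18; LS_Task 2 = 18−6 = 12
LF_Task 1 = min(LS_Task 2=12, LS_Task 3=11) = 11; LS_Task 1 = 11−11 = 0
Slack_Task 2 = LS_Task 2 − ES_Task 2 = 12 − 11 = 1

1 days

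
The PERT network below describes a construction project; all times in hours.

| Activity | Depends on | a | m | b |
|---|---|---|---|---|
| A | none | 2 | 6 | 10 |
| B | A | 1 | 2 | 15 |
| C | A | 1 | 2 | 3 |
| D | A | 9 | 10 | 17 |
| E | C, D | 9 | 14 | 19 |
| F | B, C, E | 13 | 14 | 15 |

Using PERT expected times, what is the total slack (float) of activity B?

te_A = (2 + 4·6 + 10)/6 = 36/6 = 6
te_B = (1 + 4·2 + 15)/6 = 24/6 = 4
te_C = (1 + 4·2 + 3)/6 = 12/6 = 2
te_D = (9 + 4·10 + 17)/6 = 66/6 = 11
te_E = (9 + 4·14 + 19)/6 = 84/6 = 14
te_F = (13 + 4·14 + 15)/6 = 84/6 = 14

Forward pass:
ES_A = 0; EF_A = 6
ES_B = 6; EF_B = 6+4 = 10
ES_C = 6; EF_C = 6+2 = 8
ES_D = 6; EF_D = 6+11 = 17
ES_E = max(EF_C=8, EF_D=17) = 17; EF_E = 17+14 = 31
ES_F = max(EF_B=10, EF_C=8, EF_E=31) = 31; EF_F = 31+14 = 45
Expected project duration μ = 45 hours. Critical path: A → D → E → F.

Backward pass:
LF_F = 45; LS_F = 45−14 = 31
LF_E = LS_F = 31; LS_E = 31−14 = 17
LF_D = LS_E = 17; LS_D = 17−11 = 6
LF_C = min(LS_E=17, LS_F=31) = 17; LS_C = 17−2 = 15
LF_B = LS_F = 31; LS_B = 31−4 = 27
LF_A = min(LS_B=27, LS_C=15, LS_D=6) = 6; LS_A = 6−6 = 0
Slack_B = LS_B − ES_B = 27 − 6 = 21

21 hours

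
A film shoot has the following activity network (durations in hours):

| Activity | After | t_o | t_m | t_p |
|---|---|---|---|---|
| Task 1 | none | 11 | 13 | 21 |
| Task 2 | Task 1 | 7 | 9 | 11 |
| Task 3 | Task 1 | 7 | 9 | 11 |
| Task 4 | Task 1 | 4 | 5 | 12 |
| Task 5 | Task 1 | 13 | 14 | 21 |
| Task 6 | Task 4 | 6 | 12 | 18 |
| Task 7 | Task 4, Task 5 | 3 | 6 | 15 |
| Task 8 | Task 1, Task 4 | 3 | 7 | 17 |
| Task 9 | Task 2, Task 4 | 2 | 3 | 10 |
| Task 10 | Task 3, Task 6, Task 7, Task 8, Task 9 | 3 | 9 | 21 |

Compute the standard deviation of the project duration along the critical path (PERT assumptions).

4.19 hours

te_Task 1 = (11 + 4·13 + 21)/6 = 84/6 = 14; σ²_Task 1 = ((21−11)/6)² = 2.778
te_Task 2 = (7 + 4·9 + 11)/6 = 54/6 = 9; σ²_Task 2 = ((11−7)/6)² = 0.444
te_Task 3 = (7 + 4·9 + 11)/6 = 54/6 = 9; σ²_Task 3 = ((11−7)/6)² = 0.444
te_Task 4 = (4 + 4·5 + 12)/6 = 36/6 = 6; σ²_Task 4 = ((12−4)/6)² = 1.778
te_Task 5 = (13 + 4·14 + 21)/6 = 90/6 = 15; σ²_Task 5 = ((21−13)/6)² = 1.778
te_Task 6 = (6 + 4·12 + 18)/6 = 72/6 = 12; σ²_Task 6 = ((18−6)/6)² = 4.000
te_Task 7 = (3 + 4·6 + 15)/6 = 42/6 = 7; σ²_Task 7 = ((15−3)/6)² = 4.000
te_Task 8 = (3 + 4·7 + 17)/6 = 48/6 = 8; σ²_Task 8 = ((17−3)/6)² = 5.444
te_Task 9 = (2 + 4·3 + 10)/6 = 24/6 = 4; σ²_Task 9 = ((10−2)/6)² = 1.778
te_Task 10 = (3 + 4·9 + 21)/6 = 60/6 = 10; σ²_Task 10 = ((21−3)/6)² = 9.000

Forward pass:
ES_Task 1 = 0; EF_Task 1 = 14
ES_Task 2 = 14; EF_Task 2 = 14+9 = 23
ES_Task 3 = 14; EF_Task 3 = 14+9 = 23
ES_Task 4 = 14; EF_Task 4 = 14+6 = 20
ES_Task 5 = 14; EF_Task 5 = 14+15 = 29
ES_Task 6 = 20; EF_Task 6 = 20+12 = 32
ES_Task 7 = max(EF_Task 4=20, EF_Task 5=29) = 29; EF_Task 7 = 29+7 = 36
ES_Task 8 = max(EF_Task 1=14, EF_Task 4=20) = 20; EF_Task 8 = 20+8 = 28
ES_Task 9 = max(EF_Task 2=23, EF_Task 4=20) = 23; EF_Task 9 = 23+4 = 27
ES_Task 10 = max(EF_Task 3=23, EF_Task 6=32, EF_Task 7=36, EF_Task 8=28, EF_Task 9=27) = 36; EF_Task 10 = 36+10 = 46
Expected project duration μ = 46 hours. Critical path: Task 1 → Task 5 → Task 7 → Task 10.

Variance along critical path = 2.778 + 1.778 + 4.000 + 9.000 = 17.556
σ = √17.556 = 4.190 hours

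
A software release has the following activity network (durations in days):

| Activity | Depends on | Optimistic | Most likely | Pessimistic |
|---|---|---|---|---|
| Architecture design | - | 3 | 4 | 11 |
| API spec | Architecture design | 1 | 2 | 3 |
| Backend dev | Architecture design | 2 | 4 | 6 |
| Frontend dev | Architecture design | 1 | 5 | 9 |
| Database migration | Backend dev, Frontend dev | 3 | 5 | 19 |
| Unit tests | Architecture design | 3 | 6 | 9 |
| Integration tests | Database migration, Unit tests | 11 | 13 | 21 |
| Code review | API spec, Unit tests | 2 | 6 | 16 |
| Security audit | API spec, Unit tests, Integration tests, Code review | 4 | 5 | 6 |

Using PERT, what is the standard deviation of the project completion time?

te_Architecture design = (3 + 4·4 + 11)/6 = 30/6 = 5; σ²_Architecture design = ((11−3)/6)² = 1.778
te_API spec = (1 + 4·2 + 3)/6 = 12/6 = 2; σ²_API spec = ((3−1)/6)² = 0.111
te_Backend dev = (2 + 4·4 + 6)/6 = 24/6 = 4; σ²_Backend dev = ((6−2)/6)² = 0.444
te_Frontend dev = (1 + 4·5 + 9)/6 = 30/6 = 5; σ²_Frontend dev = ((9−1)/6)² = 1.778
te_Database migration = (3 + 4·5 + 19)/6 = 42/6 = 7; σ²_Database migration = ((19−3)/6)² = 7.111
te_Unit tests = (3 + 4·6 + 9)/6 = 36/6 = 6; σ²_Unit tests = ((9−3)/6)² = 1.000
te_Integration tests = (11 + 4·13 + 21)/6 = 84/6 = 14; σ²_Integration tests = ((21−11)/6)² = 2.778
te_Code review = (2 + 4·6 + 16)/6 = 42/6 = 7; σ²_Code review = ((16−2)/6)² = 5.444
te_Security audit = (4 + 4·5 + 6)/6 = 30/6 = 5; σ²_Security audit = ((6−4)/6)² = 0.111

Forward pass:
ES_Architecture design = 0; EF_Architecture design = 5
ES_API spec = 5; EF_API spec = 5+2 = 7
ES_Backend dev = 5; EF_Backend dev = 5+4 = 9
ES_Frontend dev = 5; EF_Frontend dev = 5+5 = 10
ES_Database migration = max(EF_Backend dev=9, EF_Frontend dev=10) = 10; EF_Database migration = 10+7 = 17
ES_Unit tests = 5; EF_Unit tests = 5+6 = 11
ES_Integration tests = max(EF_Database migration=17, EF_Unit tests=11) = 17; EF_Integration tests = 17+14 = 31
ES_Code review = max(EF_API spec=7, EF_Unit tests=11) = 11; EF_Code review = 11+7 = 18
ES_Security audit = max(EF_API spec=7, EF_Unit tests=11, EF_Integration tests=31, EF_Code review=18) = 31; EF_Security audit = 31+5 = 36
Expected project duration μ = 36 days. Critical path: Architecture design → Frontend dev → Database migration → Integration tests → Security audit.

Variance along critical path = 1.778 + 1.778 + 7.111 + 2.778 + 0.111 = 13.556
σ = √13.556 = 3.682 days

3.68 days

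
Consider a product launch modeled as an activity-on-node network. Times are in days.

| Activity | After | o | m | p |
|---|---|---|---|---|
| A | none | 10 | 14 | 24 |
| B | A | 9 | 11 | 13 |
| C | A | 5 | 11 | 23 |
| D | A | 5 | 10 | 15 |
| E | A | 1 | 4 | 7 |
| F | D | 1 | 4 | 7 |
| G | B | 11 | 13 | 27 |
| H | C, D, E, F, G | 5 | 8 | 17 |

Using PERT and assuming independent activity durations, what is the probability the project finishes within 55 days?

0.887

te_A = (10 + 4·14 + 24)/6 = 90/6 = 15; σ²_A = ((24−10)/6)² = 5.444
te_B = (9 + 4·11 + 13)/6 = 66/6 = 11; σ²_B = ((13−9)/6)² = 0.444
te_C = (5 + 4·11 + 23)/6 = 72/6 = 12; σ²_C = ((23−5)/6)² = 9.000
te_D = (5 + 4·10 + 15)/6 = 60/6 = 10; σ²_D = ((15−5)/6)² = 2.778
te_E = (1 + 4·4 + 7)/6 = 24/6 = 4; σ²_E = ((7−1)/6)² = 1.000
te_F = (1 + 4·4 + 7)/6 = 24/6 = 4; σ²_F = ((7−1)/6)² = 1.000
te_G = (11 + 4·13 + 27)/6 = 90/6 = 15; σ²_G = ((27−11)/6)² = 7.111
te_H = (5 + 4·8 + 17)/6 = 54/6 = 9; σ²_H = ((17−5)/6)² = 4.000

Forward pass:
ES_A = 0; EF_A = 15
ES_B = 15; EF_B = 15+11 = 26
ES_C = 15; EF_C = 15+12 = 27
ES_D = 15; EF_D = 15+10 = 25
ES_E = 15; EF_E = 15+4 = 19
ES_F = 25; EF_F = 25+4 = 29
ES_G = 26; EF_G = 26+15 = 41
ES_H = max(EF_C=27, EF_D=25, EF_E=19, EF_F=29, EF_G=41) = 41; EF_H = 41+9 = 50
Expected project duration μ = 50 days. Critical path: A → B → G → H.

Variance along critical path = 5.444 + 0.444 + 7.111 + 4.000 = 17.000; σ = √17.000 = 4.123 days.
Z = (55 − 50) / 4.123 = 1.213
P(T ≤ 55) = Φ(1.213) ≈ 0.887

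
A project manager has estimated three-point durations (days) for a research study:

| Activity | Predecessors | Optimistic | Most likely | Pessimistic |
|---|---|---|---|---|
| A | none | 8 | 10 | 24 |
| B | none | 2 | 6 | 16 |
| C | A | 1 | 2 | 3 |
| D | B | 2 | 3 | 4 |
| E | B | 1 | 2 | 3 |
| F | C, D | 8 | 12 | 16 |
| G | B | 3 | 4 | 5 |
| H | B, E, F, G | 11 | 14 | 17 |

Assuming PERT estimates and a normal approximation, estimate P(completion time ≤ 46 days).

te_A = (8 + 4·10 + 24)/6 = 72/6 = 12; σ²_A = ((24−8)/6)² = 7.111
te_B = (2 + 4·6 + 16)/6 = 42/6 = 7; σ²_B = ((16−2)/6)² = 5.444
te_C = (1 + 4·2 + 3)/6 = 12/6 = 2; σ²_C = ((3−1)/6)² = 0.111
te_D = (2 + 4·3 + 4)/6 = 18/6 = 3; σ²_D = ((4−2)/6)² = 0.111
te_E = (1 + 4·2 + 3)/6 = 12/6 = 2; σ²_E = ((3−1)/6)² = 0.111
te_F = (8 + 4·12 + 16)/6 = 72/6 = 12; σ²_F = ((16−8)/6)² = 1.778
te_G = (3 + 4·4 + 5)/6 = 24/6 = 4; σ²_G = ((5−3)/6)² = 0.111
te_H = (11 + 4·14 + 17)/6 = 84/6 = 14; σ²_H = ((17−11)/6)² = 1.000

Forward pass:
ES_A = 0; EF_A = 12
ES_B = 0; EF_B = 7
ES_C = 12; EF_C = 12+2 = 14
ES_D = 7; EF_D = 7+3 = 10
ES_E = 7; EF_E = 7+2 = 9
ES_F = max(EF_C=14, EF_D=10) = 14; EF_F = 14+12 = 26
ES_G = 7; EF_G = 7+4 = 11
ES_H = max(EF_B=7, EF_E=9, EF_F=26, EF_G=11) = 26; EF_H = 26+14 = 40
Expected project duration μ = 40 days. Critical path: A → C → F → H.

Variance along critical path = 7.111 + 0.111 + 1.778 + 1.000 = 10.000; σ = √10.000 = 3.162 days.
Z = (46 − 40) / 3.162 = 1.897
P(T ≤ 46) = Φ(1.897) ≈ 0.971

0.971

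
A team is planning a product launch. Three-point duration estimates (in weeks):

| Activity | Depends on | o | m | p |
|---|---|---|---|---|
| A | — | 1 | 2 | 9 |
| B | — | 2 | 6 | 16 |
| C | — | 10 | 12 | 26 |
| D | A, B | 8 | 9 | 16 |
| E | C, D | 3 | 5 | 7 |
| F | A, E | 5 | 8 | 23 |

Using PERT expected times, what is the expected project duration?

32 weeks

te_A = (1 + 4·2 + 9)/6 = 18/6 = 3
te_B = (2 + 4·6 + 16)/6 = 42/6 = 7
te_C = (10 + 4·12 + 26)/6 = 84/6 = 14
te_D = (8 + 4·9 + 16)/6 = 60/6 = 10
te_E = (3 + 4·5 + 7)/6 = 30/6 = 5
te_F = (5 + 4·8 + 23)/6 = 60/6 = 10

Forward pass:
ES_A = 0; EF_A = 3
ES_B = 0; EF_B = 7
ES_C = 0; EF_C = 14
ES_D = max(EF_A=3, EF_B=7) = 7; EF_D = 7+10 = 17
ES_E = max(EF_C=14, EF_D=17) = 17; EF_E = 17+5 = 22
ES_F = max(EF_A=3, EF_E=22) = 22; EF_F = 22+10 = 32
Expected project duration μ = 32 weeks. Critical path: B → D → E → F.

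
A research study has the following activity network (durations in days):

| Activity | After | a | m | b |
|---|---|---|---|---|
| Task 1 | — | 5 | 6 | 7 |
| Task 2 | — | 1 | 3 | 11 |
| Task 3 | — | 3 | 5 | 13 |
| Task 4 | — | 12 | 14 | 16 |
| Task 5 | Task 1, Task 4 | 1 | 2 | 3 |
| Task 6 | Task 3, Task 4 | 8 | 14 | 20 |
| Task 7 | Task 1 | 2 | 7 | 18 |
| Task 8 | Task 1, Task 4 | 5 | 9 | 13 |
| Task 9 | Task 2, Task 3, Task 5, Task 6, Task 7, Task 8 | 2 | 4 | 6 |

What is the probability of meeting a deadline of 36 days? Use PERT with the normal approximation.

0.965

te_Task 1 = (5 + 4·6 + 7)/6 = 36/6 = 6; σ²_Task 1 = ((7−5)/6)² = 0.111
te_Task 2 = (1 + 4·3 + 11)/6 = 24/6 = 4; σ²_Task 2 = ((11−1)/6)² = 2.778
te_Task 3 = (3 + 4·5 + 13)/6 = 36/6 = 6; σ²_Task 3 = ((13−3)/6)² = 2.778
te_Task 4 = (12 + 4·14 + 16)/6 = 84/6 = 14; σ²_Task 4 = ((16−12)/6)² = 0.444
te_Task 5 = (1 + 4·2 + 3)/6 = 12/6 = 2; σ²_Task 5 = ((3−1)/6)² = 0.111
te_Task 6 = (8 + 4·14 + 20)/6 = 84/6 = 14; σ²_Task 6 = ((20−8)/6)² = 4.000
te_Task 7 = (2 + 4·7 + 18)/6 = 48/6 = 8; σ²_Task 7 = ((18−2)/6)² = 7.111
te_Task 8 = (5 + 4·9 + 13)/6 = 54/6 = 9; σ²_Task 8 = ((13−5)/6)² = 1.778
te_Task 9 = (2 + 4·4 + 6)/6 = 24/6 = 4; σ²_Task 9 = ((6−2)/6)² = 0.444

Forward pass:
ES_Task 1 = 0; EF_Task 1 = 6
ES_Task 2 = 0; EF_Task 2 = 4
ES_Task 3 = 0; EF_Task 3 = 6
ES_Task 4 = 0; EF_Task 4 = 14
ES_Task 5 = max(EF_Task 1=6, EF_Task 4=14) = 14; EF_Task 5 = 14+2 = 16
ES_Task 6 = max(EF_Task 3=6, EF_Task 4=14) = 14; EF_Task 6 = 14+14 = 28
ES_Task 7 = 6; EF_Task 7 = 6+8 = 14
ES_Task 8 = max(EF_Task 1=6, EF_Task 4=14) = 14; EF_Task 8 = 14+9 = 23
ES_Task 9 = max(EF_Task 2=4, EF_Task 3=6, EF_Task 5=16, EF_Task 6=28, EF_Task 7=14, EF_Task 8=23) = 28; EF_Task 9 = 28+4 = 32
Expected project duration μ = 32 days. Critical path: Task 4 → Task 6 → Task 9.

Variance along critical path = 0.444 + 4.000 + 0.444 = 4.889; σ = √4.889 = 2.211 days.
Z = (36 − 32) / 2.211 = 1.809
P(T ≤ 36) = Φ(1.809) ≈ 0.965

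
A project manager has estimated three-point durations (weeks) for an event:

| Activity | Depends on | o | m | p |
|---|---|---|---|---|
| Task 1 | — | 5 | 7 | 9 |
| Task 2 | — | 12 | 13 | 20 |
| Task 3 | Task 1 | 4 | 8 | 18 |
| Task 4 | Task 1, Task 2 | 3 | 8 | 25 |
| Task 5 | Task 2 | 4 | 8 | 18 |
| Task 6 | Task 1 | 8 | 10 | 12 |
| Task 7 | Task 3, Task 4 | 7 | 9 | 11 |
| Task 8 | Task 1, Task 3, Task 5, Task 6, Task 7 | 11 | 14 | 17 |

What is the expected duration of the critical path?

te_Task 1 = (5 + 4·7 + 9)/6 = 42/6 = 7
te_Task 2 = (12 + 4·13 + 20)/6 = 84/6 = 14
te_Task 3 = (4 + 4·8 + 18)/6 = 54/6 = 9
te_Task 4 = (3 + 4·8 + 25)/6 = 60/6 = 10
te_Task 5 = (4 + 4·8 + 18)/6 = 54/6 = 9
te_Task 6 = (8 + 4·10 + 12)/6 = 60/6 = 10
te_Task 7 = (7 + 4·9 + 11)/6 = 54/6 = 9
te_Task 8 = (11 + 4·14 + 17)/6 = 84/6 = 14

Forward pass:
ES_Task 1 = 0; EF_Task 1 = 7
ES_Task 2 = 0; EF_Task 2 = 14
ES_Task 3 = 7; EF_Task 3 = 7+9 = 16
ES_Task 4 = max(EF_Task 1=7, EF_Task 2=14) = 14; EF_Task 4 = 14+10 = 24
ES_Task 5 = 14; EF_Task 5 = 14+9 = 23
ES_Task 6 = 7; EF_Task 6 = 7+10 = 17
ES_Task 7 = max(EF_Task 3=16, EF_Task 4=24) = 24; EF_Task 7 = 24+9 = 33
ES_Task 8 = max(EF_Task 1=7, EF_Task 3=16, EF_Task 5=23, EF_Task 6=17, EF_Task 7=33) = 33; EF_Task 8 = 33+14 = 47
Expected project duration μ = 47 weeks. Critical path: Task 2 → Task 4 → Task 7 → Task 8.

47 weeks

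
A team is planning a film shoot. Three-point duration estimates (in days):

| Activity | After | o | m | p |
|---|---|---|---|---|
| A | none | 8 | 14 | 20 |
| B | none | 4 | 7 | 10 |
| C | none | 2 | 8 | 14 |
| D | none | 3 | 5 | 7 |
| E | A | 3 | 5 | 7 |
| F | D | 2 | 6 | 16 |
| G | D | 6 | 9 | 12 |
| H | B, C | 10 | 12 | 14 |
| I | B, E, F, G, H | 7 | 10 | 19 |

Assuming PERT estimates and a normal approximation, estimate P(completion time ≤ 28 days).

te_A = (8 + 4·14 + 20)/6 = 84/6 = 14; σ²_A = ((20−8)/6)² = 4.000
te_B = (4 + 4·7 + 10)/6 = 42/6 = 7; σ²_B = ((10−4)/6)² = 1.000
te_C = (2 + 4·8 + 14)/6 = 48/6 = 8; σ²_C = ((14−2)/6)² = 4.000
te_D = (3 + 4·5 + 7)/6 = 30/6 = 5; σ²_D = ((7−3)/6)² = 0.444
te_E = (3 + 4·5 + 7)/6 = 30/6 = 5; σ²_E = ((7−3)/6)² = 0.444
te_F = (2 + 4·6 + 16)/6 = 42/6 = 7; σ²_F = ((16−2)/6)² = 5.444
te_G = (6 + 4·9 + 12)/6 = 54/6 = 9; σ²_G = ((12−6)/6)² = 1.000
te_H = (10 + 4·12 + 14)/6 = 72/6 = 12; σ²_H = ((14−10)/6)² = 0.444
te_I = (7 + 4·10 + 19)/6 = 66/6 = 11; σ²_I = ((19−7)/6)² = 4.000

Forward pass:
ES_A = 0; EF_A = 14
ES_B = 0; EF_B = 7
ES_C = 0; EF_C = 8
ES_D = 0; EF_D = 5
ES_E = 14; EF_E = 14+5 = 19
ES_F = 5; EF_F = 5+7 = 12
ES_G = 5; EF_G = 5+9 = 14
ES_H = max(EF_B=7, EF_C=8) = 8; EF_H = 8+12 = 20
ES_I = max(EF_B=7, EF_E=19, EF_F=12, EF_G=14, EF_H=20) = 20; EF_I = 20+11 = 31
Expected project duration μ = 31 days. Critical path: C → H → I.

Variance along critical path = 4.000 + 0.444 + 4.000 = 8.444; σ = √8.444 = 2.906 days.
Z = (28 − 31) / 2.906 = -1.032
P(T ≤ 28) = Φ(-1.032) ≈ 0.151

0.151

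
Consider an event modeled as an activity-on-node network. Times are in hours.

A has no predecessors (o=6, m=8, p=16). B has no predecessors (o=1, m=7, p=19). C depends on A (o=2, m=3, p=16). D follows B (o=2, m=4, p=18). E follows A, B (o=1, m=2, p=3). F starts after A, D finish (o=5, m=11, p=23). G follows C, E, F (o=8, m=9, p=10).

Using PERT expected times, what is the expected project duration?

te_A = (6 + 4·8 + 16)/6 = 54/6 = 9
te_B = (1 + 4·7 + 19)/6 = 48/6 = 8
te_C = (2 + 4·3 + 16)/6 = 30/6 = 5
te_D = (2 + 4·4 + 18)/6 = 36/6 = 6
te_E = (1 + 4·2 + 3)/6 = 12/6 = 2
te_F = (5 + 4·11 + 23)/6 = 72/6 = 12
te_G = (8 + 4·9 + 10)/6 = 54/6 = 9

Forward pass:
ES_A = 0; EF_A = 9
ES_B = 0; EF_B = 8
ES_C = 9; EF_C = 9+5 = 14
ES_D = 8; EF_D = 8+6 = 14
ES_E = max(EF_A=9, EF_B=8) = 9; EF_E = 9+2 = 11
ES_F = max(EF_A=9, EF_D=14) = 14; EF_F = 14+12 = 26
ES_G = max(EF_C=14, EF_E=11, EF_F=26) = 26; EF_G = 26+9 = 35
Expected project duration μ = 35 hours. Critical path: B → D → F → G.

35 hours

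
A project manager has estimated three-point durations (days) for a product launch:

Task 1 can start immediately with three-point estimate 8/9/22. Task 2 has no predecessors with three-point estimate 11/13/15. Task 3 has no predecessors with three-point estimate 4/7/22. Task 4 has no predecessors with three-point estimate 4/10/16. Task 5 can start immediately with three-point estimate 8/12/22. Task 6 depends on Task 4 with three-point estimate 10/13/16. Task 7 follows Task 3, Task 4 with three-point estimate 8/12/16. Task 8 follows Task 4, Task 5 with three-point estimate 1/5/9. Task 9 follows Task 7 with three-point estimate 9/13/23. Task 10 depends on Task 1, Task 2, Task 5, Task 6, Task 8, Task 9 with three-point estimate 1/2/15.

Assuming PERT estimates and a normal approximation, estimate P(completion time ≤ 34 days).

0.071

te_Task 1 = (8 + 4·9 + 22)/6 = 66/6 = 11; σ²_Task 1 = ((22−8)/6)² = 5.444
te_Task 2 = (11 + 4·13 + 15)/6 = 78/6 = 13; σ²_Task 2 = ((15−11)/6)² = 0.444
te_Task 3 = (4 + 4·7 + 22)/6 = 54/6 = 9; σ²_Task 3 = ((22−4)/6)² = 9.000
te_Task 4 = (4 + 4·10 + 16)/6 = 60/6 = 10; σ²_Task 4 = ((16−4)/6)² = 4.000
te_Task 5 = (8 + 4·12 + 22)/6 = 78/6 = 13; σ²_Task 5 = ((22−8)/6)² = 5.444
te_Task 6 = (10 + 4·13 + 16)/6 = 78/6 = 13; σ²_Task 6 = ((16−10)/6)² = 1.000
te_Task 7 = (8 + 4·12 + 16)/6 = 72/6 = 12; σ²_Task 7 = ((16−8)/6)² = 1.778
te_Task 8 = (1 + 4·5 + 9)/6 = 30/6 = 5; σ²_Task 8 = ((9−1)/6)² = 1.778
te_Task 9 = (9 + 4·13 + 23)/6 = 84/6 = 14; σ²_Task 9 = ((23−9)/6)² = 5.444
te_Task 10 = (1 + 4·2 + 15)/6 = 24/6 = 4; σ²_Task 10 = ((15−1)/6)² = 5.444

Forward pass:
ES_Task 1 = 0; EF_Task 1 = 11
ES_Task 2 = 0; EF_Task 2 = 13
ES_Task 3 = 0; EF_Task 3 = 9
ES_Task 4 = 0; EF_Task 4 = 10
ES_Task 5 = 0; EF_Task 5 = 13
ES_Task 6 = 10; EF_Task 6 = 10+13 = 23
ES_Task 7 = max(EF_Task 3=9, EF_Task 4=10) = 10; EF_Task 7 = 10+12 = 22
ES_Task 8 = max(EF_Task 4=10, EF_Task 5=13) = 13; EF_Task 8 = 13+5 = 18
ES_Task 9 = 22; EF_Task 9 = 22+14 = 36
ES_Task 10 = max(EF_Task 1=11, EF_Task 2=13, EF_Task 5=13, EF_Task 6=23, EF_Task 8=18, EF_Task 9=36) = 36; EF_Task 10 = 36+4 = 40
Expected project duration μ = 40 days. Critical path: Task 4 → Task 7 → Task 9 → Task 10.

Variance along critical path = 4.000 + 1.778 + 5.444 + 5.444 = 16.667; σ = √16.667 = 4.082 days.
Z = (34 − 40) / 4.082 = -1.470
P(T ≤ 34) = Φ(-1.470) ≈ 0.071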